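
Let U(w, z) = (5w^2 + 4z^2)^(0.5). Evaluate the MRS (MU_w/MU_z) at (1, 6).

For CES with ρ = 2, MRS = (5/4)·(z/w)^(-1).
At (1, 6): MRS = 5/24.
The indifference curve has slope −5/24 at this bundle.

MRS = 5/24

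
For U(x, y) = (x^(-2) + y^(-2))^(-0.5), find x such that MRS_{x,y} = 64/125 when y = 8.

For CES with ρ = -2, MRS = (y/x)^3.
Setting (8/x)^3 = 64/125 gives 8/x = 0.8 and x = 10.

x = 10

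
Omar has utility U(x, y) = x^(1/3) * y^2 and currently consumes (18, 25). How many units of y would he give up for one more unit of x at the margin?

MRS = 25/108

MU_x = 1/3·x^(-2/3)·y^2 and MU_y = 2·x^(1/3)·y.
MRS = MU_x/MU_y = (1/6)·y/x.
At (18, 25): MRS = 25/108.
So at (18, 25) the consumer would give up 25/108 units of y for one more unit of x.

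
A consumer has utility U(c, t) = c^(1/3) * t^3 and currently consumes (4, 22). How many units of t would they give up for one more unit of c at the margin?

MRS = 11/18

MU_c = 1/3·c^(-2/3)·t^3 and MU_t = 3·c^(1/3)·t^2.
MRS = MU_c/MU_t = (1/9)·t/c.
At (4, 22): MRS = 11/18.
The indifference curve has slope −11/18 at this bundle.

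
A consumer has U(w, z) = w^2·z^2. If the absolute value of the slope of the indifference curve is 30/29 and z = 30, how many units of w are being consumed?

w = 29

MU_w = 2·w·z^2 and MU_z = 2·w^2·z.
MRS = MU_w/MU_z = z/w.
Substitute z = 30: MRS = 30/w. Setting 30/w = 30/29 gives w = 30/(30/29) = 29.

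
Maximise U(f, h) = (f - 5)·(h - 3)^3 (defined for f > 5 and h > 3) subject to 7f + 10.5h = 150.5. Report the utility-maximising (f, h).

f* = 8, h* = 9

MU_f = (h−3)^3, MU_h = 3·(f−5)·(h−3)^2.
MRS = (1/3)·(h−3)/(f−5).
Tangency: set MRS = p_f/p_h = 7/10.5 = 2/3.
So (1/3)·(h − 3)/(f − 5) = 2/3, i.e. (h − 3) = 2·(f − 5).
Rewrite the budget in excess-of-subsistence terms: 7·(f − 5) + 10.5·(h − 3) = 150.5 − 7·5 − 10.5·3 = 84.
Substituting, 28·(f − 5) = 84, so f − 5 = 3 and f* = 8.
Then h − 3 = 2·3 = 6, so h* = 9.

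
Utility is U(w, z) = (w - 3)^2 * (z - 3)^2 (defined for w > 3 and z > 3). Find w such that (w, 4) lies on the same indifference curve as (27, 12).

U(27, 12) = 46656.
Set U(w, 4) = 46656 and solve.
With z = 4: (4 − 3)^2 = 1, so (w − 3)^2 = 46656/1 = 46656.
Taking the square root (with w > 3): w − 3 = 216, so w = 219.
Check: U(219, 4) = 46656.

w = 219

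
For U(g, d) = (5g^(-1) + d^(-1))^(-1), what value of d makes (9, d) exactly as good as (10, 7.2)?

U depends on (g, d) only through S = 5g^(-1) + d^(-1), so equal utility means equal S. At (10, 7.2): S = 23/36.
With g = 9: 5·9^(-1) = 5/9, so d^(-1) = 23/36 − 5/9 = 1/12.
Hence d = 1/(1/12) = 12.
Check: U(9, 12) = 1.5652.

d = 12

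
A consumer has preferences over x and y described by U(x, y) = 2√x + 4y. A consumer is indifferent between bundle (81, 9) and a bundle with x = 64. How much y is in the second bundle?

y = 9.5

U(81, 9) = 54.
Set U(64, y) = 54 and solve.
With x = 64: √64 = 8, so 4y = 54 − 2·8 = 38 and y = 9.5.
Check: U(64, 9.5) = 54.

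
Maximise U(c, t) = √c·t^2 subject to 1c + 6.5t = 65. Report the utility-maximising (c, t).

c* = 13, t* = 8

MU_c = 0.5·c^(-0.5)·t^2 and MU_t = 2·√c·t.
MRS = MU_c/MU_t = (0.25)·t/c.
Tangency: set MRS = p_c/p_t = 1/6.5 = 2/13.
So (0.25)·t/c = 2/13, i.e. t = (8/13)·c.
Substitute into the budget 1·c + 6.5·t = 65: 5·c = 65, so c* = 13.
Then t* = (8/13)·13 = 8.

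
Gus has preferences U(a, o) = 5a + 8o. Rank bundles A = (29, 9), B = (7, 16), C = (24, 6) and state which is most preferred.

Evaluate utility at each bundle:
U(A) = 217.
U(B) = 163.
U(C) = 168.
Highest utility is A, so A ≻ C ≻ B.

Bundle A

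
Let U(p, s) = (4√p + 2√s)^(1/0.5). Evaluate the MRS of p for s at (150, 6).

MRS = 0.4

For CES with ρ = 0.5, MRS = (4/2)·√(s/p).
At (150, 6): MRS = 0.4.
The indifference curve has slope −0.4 at this bundle.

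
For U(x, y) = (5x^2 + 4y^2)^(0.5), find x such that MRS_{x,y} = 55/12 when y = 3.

For CES with ρ = 2, MRS = (5/4)·(y/x)^(-1).
Setting (5/4)·(3/x)^(-1) = 55/12 gives (3/x)^(-1) = 11/3, so 3/x = 3/11 and x = 11.

x = 11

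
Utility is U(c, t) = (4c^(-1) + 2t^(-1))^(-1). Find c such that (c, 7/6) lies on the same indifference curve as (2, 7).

c = 7

U depends on (c, t) only through S = 4c^(-1) + 2t^(-1), so equal utility means equal S. At (2, 7): S = 16/7.
With t = 7/6: 2·(7/6)^(-1) = 12/7, so 4c^(-1) = 16/7 − 12/7 = 4/7, i.e. c^(-1) = 1/7.
Hence c = 1/(1/7) = 7.
Check: U(7, 7/6) = 0.4375.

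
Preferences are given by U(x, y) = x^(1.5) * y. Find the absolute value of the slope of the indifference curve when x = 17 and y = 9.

MRS = 27/34

MU_x = 1.5·√x·y and MU_y = x^(1.5).
MRS = MU_x/MU_y = (1.5)·y/x.
At (17, 9): MRS = 27/34.
The indifference curve has slope −27/34 at this bundle.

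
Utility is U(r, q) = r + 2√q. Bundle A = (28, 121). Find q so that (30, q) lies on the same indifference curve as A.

U(28, 121) = 50.
Set U(30, q) = 50 and solve.
With r = 30: 2√q = 50 − 30 = 20, so √q = 10 and q = 100.
Check: U(30, 100) = 50.

q = 100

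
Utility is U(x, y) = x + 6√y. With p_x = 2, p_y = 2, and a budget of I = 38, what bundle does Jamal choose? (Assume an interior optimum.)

MU_x = 1, MU_y = 6/(2√y).
MRS = 1 ÷ (6/(2√y)).
Tangency: set MRS = p_x/p_y = 2/2 = 1.
MRS depends only on y: (1/3)·√y = 1 ⇒ √y = 1/(1/3) = 3 ⇒ y* = 9.
From the budget, 2·x = 38 − 2·9 = 20, so x* = 10.

x* = 10, y* = 9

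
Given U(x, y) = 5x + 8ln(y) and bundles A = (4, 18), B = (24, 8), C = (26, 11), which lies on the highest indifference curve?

Evaluate utility at each bundle:
U(A) = 43.123.
U(B) = 136.636.
U(C) = 149.183.
Highest utility is C, so C ≻ B ≻ A.

Bundle C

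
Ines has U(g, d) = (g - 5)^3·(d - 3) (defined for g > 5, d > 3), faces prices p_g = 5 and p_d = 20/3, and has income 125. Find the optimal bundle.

MU_g = 3·(g−5)^2·(d−3), MU_d = (g−5)^3.
MRS = (3/1)·(d−3)/(g−5).
Tangency: set MRS = p_g/p_d = 5/(20/3) = 0.75.
So (3/1)·(d − 3)/(g − 5) = 0.75, i.e. (d − 3) = 0.25·(g − 5).
Rewrite the budget in excess-of-subsistence terms: 5·(g − 5) + (20/3)·(d − 3) = 125 − 5·5 − (20/3)·3 = 80.
Substituting, (20/3)·(g − 5) = 80, so g − 5 = 12 and g* = 17.
Then d − 3 = 0.25·12 = 3, so d* = 6.

g* = 17, d* = 6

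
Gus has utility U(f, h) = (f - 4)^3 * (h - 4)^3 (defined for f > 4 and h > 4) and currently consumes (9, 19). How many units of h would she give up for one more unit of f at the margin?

MU_f = 3·(f−4)^2·(h−4)^3, MU_h = 3·(f−4)^3·(h−4)^2.
MRS = (h−4)/(f−4).
At (9, 19): MRS = 3.
So at (9, 19) the consumer would give up 3 units of h for one more unit of f.

MRS = 3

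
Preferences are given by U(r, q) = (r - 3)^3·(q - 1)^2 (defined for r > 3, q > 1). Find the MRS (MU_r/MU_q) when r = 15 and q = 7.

MRS = 0.75

MU_r = 3·(r−3)^2·(q−1)^2, MU_q = 2·(r−3)^3·(q−1).
MRS = (3/2)·(q−1)/(r−3).
At (15, 7): MRS = 0.75.
So at (15, 7) the consumer would give up 0.75 units of q for one more unit of r.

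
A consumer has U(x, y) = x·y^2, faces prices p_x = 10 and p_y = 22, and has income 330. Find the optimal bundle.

x* = 11, y* = 10

MU_x = y^2 and MU_y = 2·x·y.
MRS = MU_x/MU_y = (1/2)·y/x.
Tangency: set MRS = p_x/p_y = 10/22 = 5/11.
So (1/2)·y/x = 5/11, i.e. y = (10/11)·x.
Substitute into the budget 10·x + 22·y = 330: 30·x = 330, so x* = 11.
Then y* = (10/11)·11 = 10.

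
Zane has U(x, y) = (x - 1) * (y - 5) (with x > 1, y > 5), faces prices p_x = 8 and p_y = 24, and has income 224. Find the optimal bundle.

MU_x = (y−5), MU_y = (x−1).
MRS = (y−5)/(x−1).
Tangency: set MRS = p_x/p_y = 8/24 = 1/3.
So (y − 5)/(x − 1) = 1/3, i.e. (y − 5) = (1/3)·(x − 1).
Rewrite the budget in excess-of-subsistence terms: 8·(x − 1) + 24·(y − 5) = 224 − 8·1 − 24·5 = 96.
Substituting, 16·(x − 1) = 96, so x − 1 = 6 and x* = 7.
Then y − 5 = (1/3)·6 = 2, so y* = 7.

x* = 7, y* = 7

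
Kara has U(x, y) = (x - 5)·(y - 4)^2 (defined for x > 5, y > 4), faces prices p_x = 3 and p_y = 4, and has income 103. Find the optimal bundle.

x* = 13, y* = 16

MU_x = (y−4)^2, MU_y = 2·(x−5)·(y−4).
MRS = (1/2)·(y−4)/(x−5).
Tangency: set MRS = p_x/p_y = 3/4 = 0.75.
So (1/2)·(y − 4)/(x − 5) = 0.75, i.e. (y − 4) = 1.5·(x − 5).
Rewrite the budget in excess-of-subsistence terms: 3·(x − 5) + 4·(y − 4) = 103 − 3·5 − 4·4 = 72.
Substituting, 9·(x − 5) = 72, so x − 5 = 8 and x* = 13.
Then y − 4 = 1.5·8 = 12, so y* = 16.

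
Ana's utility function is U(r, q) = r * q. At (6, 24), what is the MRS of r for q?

MU_r = q and MU_q = r.
MRS = MU_r/MU_q = q/r.
At (6, 24): MRS = 4.
The indifference curve has slope −4 at this bundle.

MRS = 4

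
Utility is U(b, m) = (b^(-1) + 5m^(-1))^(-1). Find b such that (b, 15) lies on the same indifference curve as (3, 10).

b = 2

U depends on (b, m) only through S = b^(-1) + 5m^(-1), so equal utility means equal S. At (3, 10): S = 5/6.
With m = 15: 5·15^(-1) = 1/3, so b^(-1) = 5/6 − 1/3 = 0.5.
Hence b = 1/0.5 = 2.
Check: U(2, 15) = 1.2.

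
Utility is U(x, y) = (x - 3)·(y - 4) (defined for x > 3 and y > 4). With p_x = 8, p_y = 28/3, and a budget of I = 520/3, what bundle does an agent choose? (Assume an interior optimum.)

MU_x = (y−4), MU_y = (x−3).
MRS = (y−4)/(x−3).
Tangency: set MRS = p_x/p_y = 8/(28/3) = 6/7.
So (y − 4)/(x − 3) = 6/7, i.e. (y − 4) = (6/7)·(x − 3).
Rewrite the budget in excess-of-subsistence terms: 8·(x − 3) + (28/3)·(y − 4) = 520/3 − 8·3 − (28/3)·4 = 112.
Substituting, 16·(x − 3) = 112, so x − 3 = 7 and x* = 10.
Then y − 4 = (6/7)·7 = 6, so y* = 10.

x* = 10, y* = 10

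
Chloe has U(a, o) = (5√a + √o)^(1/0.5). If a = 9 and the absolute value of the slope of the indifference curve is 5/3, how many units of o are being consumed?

o = 1

For CES with ρ = 0.5, MRS = (5/1)·√(o/a).
Setting (5/1)·√(o/9) = 5/3 gives √(o/9) = 1/3, so o/9 = 1/9 and o = 1.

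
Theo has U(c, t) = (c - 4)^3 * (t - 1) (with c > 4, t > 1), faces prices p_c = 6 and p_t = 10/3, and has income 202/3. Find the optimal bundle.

c* = 9, t* = 4

MU_c = 3·(c−4)^2·(t−1), MU_t = (c−4)^3.
MRS = (3/1)·(t−1)/(c−4).
Tangency: set MRS = p_c/p_t = 6/(10/3) = 1.8.
So (3/1)·(t − 1)/(c − 4) = 1.8, i.e. (t − 1) = 0.6·(c − 4).
Rewrite the budget in excess-of-subsistence terms: 6·(c − 4) + (10/3)·(t − 1) = 202/3 − 6·4 − (10/3)·1 = 40.
Substituting, 8·(c − 4) = 40, so c − 4 = 5 and c* = 9.
Then t − 1 = 0.6·5 = 3, so t* = 4.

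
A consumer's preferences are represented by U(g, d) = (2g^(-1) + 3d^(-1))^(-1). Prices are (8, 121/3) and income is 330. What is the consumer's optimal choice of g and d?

For CES with ρ = -1, MRS = (2/3)·(d/g)^2.
Tangency: set MRS = p_g/p_d = 8/(121/3) = 24/121.
So (d/g)^2 = 36/121; taking the square root, d/g = 6/11, i.e. d = (6/11)·g.
Substitute into the budget 8·g + (121/3)·d = 330: 30·g = 330, so g* = 11 and d* = (6/11)·11 = 6.

g* = 11, d* = 6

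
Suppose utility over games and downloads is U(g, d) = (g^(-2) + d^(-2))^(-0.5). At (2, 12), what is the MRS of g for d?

For CES with ρ = -2, MRS = (d/g)^3.
At (2, 12): MRS = 216.
That is, one extra unit of g is worth 216 units of d at the margin.

MRS = 216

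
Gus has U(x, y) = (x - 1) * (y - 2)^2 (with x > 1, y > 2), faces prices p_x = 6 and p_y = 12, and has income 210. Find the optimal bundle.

MU_x = (y−2)^2, MU_y = 2·(x−1)·(y−2).
MRS = (1/2)·(y−2)/(x−1).
Tangency: set MRS = p_x/p_y = 6/12 = 0.5.
So (1/2)·(y − 2)/(x − 1) = 0.5, i.e. (y − 2) = (x − 1).
Rewrite the budget in excess-of-subsistence terms: 6·(x − 1) + 12·(y − 2) = 210 − 6·1 − 12·2 = 180.
Substituting, 18·(x − 1) = 180, so x − 1 = 10 and x* = 11.
Then y − 2 = 10, so y* = 12.

x* = 11, y* = 12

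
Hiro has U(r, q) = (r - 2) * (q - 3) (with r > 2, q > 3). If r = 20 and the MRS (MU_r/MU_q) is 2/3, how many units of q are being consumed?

q = 15

MU_r = (q−3), MU_q = (r−2).
MRS = (q−3)/(r−2).
Substitute r = 20: MRS = (q − 3)/18. Setting this equal to 2/3 gives q − 3 = (2/3)·18 = 12, so q = 15.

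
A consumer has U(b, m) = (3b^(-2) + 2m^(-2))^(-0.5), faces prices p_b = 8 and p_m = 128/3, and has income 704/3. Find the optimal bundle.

For CES with ρ = -2, MRS = (3/2)·(m/b)^3.
Tangency: set MRS = p_b/p_m = 8/(128/3) = 3/16.
So (m/b)^3 = 0.125; taking the cube root, m/b = 0.5, i.e. m = 0.5·b.
Substitute into the budget 8·b + (128/3)·m = 704/3: (88/3)·b = 704/3, so b* = 8 and m* = 0.5·8 = 4.

b* = 8, m* = 4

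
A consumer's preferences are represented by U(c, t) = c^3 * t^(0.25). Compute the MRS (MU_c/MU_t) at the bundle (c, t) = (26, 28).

MRS = 168/13

MU_c = 3·c^2·t^(0.25) and MU_t = 0.25·c^3·t^(-0.75).
MRS = MU_c/MU_t = (12)·t/c.
At (26, 28): MRS = 168/13.
The indifference curve has slope −168/13 at this bundle.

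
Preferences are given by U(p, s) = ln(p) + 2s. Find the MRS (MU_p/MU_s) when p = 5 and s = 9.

MU_p = 1/p, MU_s = 2.
MRS = 1/p ÷ 2.
At (5, 9): MRS = 0.1.
The indifference curve has slope −0.1 at this bundle.

MRS = 0.1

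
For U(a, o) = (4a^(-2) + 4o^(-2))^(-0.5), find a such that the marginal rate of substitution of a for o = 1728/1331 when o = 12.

For CES with ρ = -2, MRS = (o/a)^3.
Setting (12/a)^3 = 1728/1331 gives 12/a = 12/11 and a = 11.

a = 11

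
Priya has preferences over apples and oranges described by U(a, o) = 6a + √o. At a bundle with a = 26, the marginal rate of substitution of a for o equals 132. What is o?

o = 121

MU_a = 6, MU_o = 1/(2√o).
MRS = 6 ÷ (1/(2√o)).
MRS depends only on o: 12·√o = 132 ⇒ √o = 132/12 = 11 ⇒ o = 121.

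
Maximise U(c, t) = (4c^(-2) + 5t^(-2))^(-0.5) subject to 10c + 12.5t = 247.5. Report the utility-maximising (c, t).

c* = 11, t* = 11

For CES with ρ = -2, MRS = (4/5)·(t/c)^3.
Tangency: set MRS = p_c/p_t = 10/12.5 = 0.8.
So (t/c)^3 = 1; taking the cube root, t/c = 1, i.e. t = c.
Substitute into the budget 10·c + 12.5·t = 247.5: 22.5·c = 247.5, so c* = 11 and t* = 11.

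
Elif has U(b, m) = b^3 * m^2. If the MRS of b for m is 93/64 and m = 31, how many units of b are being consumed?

MU_b = 3·b^2·m^2 and MU_m = 2·b^3·m.
MRS = MU_b/MU_m = (3/2)·m/b.
Substitute m = 31: MRS = 46.5/b. Setting 46.5/b = 93/64 gives b = 46.5/(93/64) = 32.

b = 32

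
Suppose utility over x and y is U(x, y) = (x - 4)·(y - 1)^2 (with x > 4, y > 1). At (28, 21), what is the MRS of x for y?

MRS = 5/12

MU_x = (y−1)^2, MU_y = 2·(x−4)·(y−1).
MRS = (1/2)·(y−1)/(x−4).
At (28, 21): MRS = 5/12.
That is, one extra unit of x is worth 5/12 units of y at the margin.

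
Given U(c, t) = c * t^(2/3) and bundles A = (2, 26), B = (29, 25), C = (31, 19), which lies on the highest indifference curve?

Evaluate utility at each bundle:
U(A) = 17.553.
U(B) = 247.947.
U(C) = 220.731.
Highest utility is B, so B ≻ C ≻ A.

Bundle B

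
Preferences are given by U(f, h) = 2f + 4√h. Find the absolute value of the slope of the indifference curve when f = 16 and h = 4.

MU_f = 2, MU_h = 4/(2√h).
MRS = 2 ÷ (4/(2√h)).
At (16, 4): MRS = 2.
That is, one extra unit of f is worth 2 units of h at the margin.

MRS = 2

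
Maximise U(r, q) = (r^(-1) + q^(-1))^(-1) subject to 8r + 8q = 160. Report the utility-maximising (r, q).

r* = 10, q* = 10

For CES with ρ = -1, MRS = (q/r)^2.
Tangency: set MRS = p_r/p_q = 8/8 = 1.
So (q/r)^2 = 1; taking the square root, q/r = 1, i.e. q = r.
Substitute into the budget 8·r + 8·q = 160: 16·r = 160, so r* = 10 and q* = 10.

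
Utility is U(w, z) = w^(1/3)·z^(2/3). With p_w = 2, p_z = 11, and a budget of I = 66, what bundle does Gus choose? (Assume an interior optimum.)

w* = 11, z* = 4

MU_w = 1/3·w^(-2/3)·z^(2/3) and MU_z = 2/3·w^(1/3)·z^(-1/3).
MRS = MU_w/MU_z = (0.5)·z/w.
Tangency: set MRS = p_w/p_z = 2/11.
So (0.5)·z/w = 2/11, i.e. z = (4/11)·w.
Substitute into the budget 2·w + 11·z = 66: 6·w = 66, so w* = 11.
Then z* = (4/11)·11 = 4.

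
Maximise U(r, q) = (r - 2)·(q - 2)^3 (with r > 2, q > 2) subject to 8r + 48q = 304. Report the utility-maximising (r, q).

MU_r = (q−2)^3, MU_q = 3·(r−2)·(q−2)^2.
MRS = (1/3)·(q−2)/(r−2).
Tangency: set MRS = p_r/p_q = 8/48 = 1/6.
So (1/3)·(q − 2)/(r − 2) = 1/6, i.e. (q − 2) = 0.5·(r − 2).
Rewrite the budget in excess-of-subsistence terms: 8·(r − 2) + 48·(q − 2) = 304 − 8·2 − 48·2 = 192.
Substituting, 32·(r − 2) = 192, so r − 2 = 6 and r* = 8.
Then q − 2 = 0.5·6 = 3, so q* = 5.

r* = 8, q* = 5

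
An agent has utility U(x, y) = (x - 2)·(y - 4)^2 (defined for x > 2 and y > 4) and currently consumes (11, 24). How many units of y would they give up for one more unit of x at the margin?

MRS = 10/9

MU_x = (y−4)^2, MU_y = 2·(x−2)·(y−4).
MRS = (1/2)·(y−4)/(x−2).
At (11, 24): MRS = 10/9.
The indifference curve has slope −10/9 at this bundle.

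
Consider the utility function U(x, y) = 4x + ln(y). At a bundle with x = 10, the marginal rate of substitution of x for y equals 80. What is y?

MU_x = 4, MU_y = 1/y.
MRS = 4 ÷ (1/y).
MRS depends only on y: 4·y = 80 ⇒ y = 80/4 = 20.

y = 20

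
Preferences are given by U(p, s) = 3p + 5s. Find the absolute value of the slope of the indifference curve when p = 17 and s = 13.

MU_p = 3, MU_s = 5, so MRS = 3/5 = 0.6 at every bundle.
At (17, 13): MRS = 0.6.
That is, one extra unit of p is worth 0.6 units of s at the margin.

MRS = 0.6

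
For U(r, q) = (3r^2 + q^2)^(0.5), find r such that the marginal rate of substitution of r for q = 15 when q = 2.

For CES with ρ = 2, MRS = (3/1)·(q/r)^(-1).
Setting (3/1)·(2/r)^(-1) = 15 gives (2/r)^(-1) = 5, so 2/r = 0.2 and r = 10.

r = 10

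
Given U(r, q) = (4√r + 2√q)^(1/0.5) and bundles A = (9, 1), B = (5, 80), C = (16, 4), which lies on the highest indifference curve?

Evaluate utility at each bundle:
U(A) = 196.000.
U(B) = 720.000.
U(C) = 400.000.
Highest utility is B, so B ≻ C ≻ A.

Bundle B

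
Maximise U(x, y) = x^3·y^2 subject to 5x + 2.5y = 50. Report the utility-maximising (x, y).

x* = 6, y* = 8

MU_x = 3·x^2·y^2 and MU_y = 2·x^3·y.
MRS = MU_x/MU_y = (3/2)·y/x.
Tangency: set MRS = p_x/p_y = 5/2.5 = 2.
So (3/2)·y/x = 2, i.e. y = (4/3)·x.
Substitute into the budget 5·x + 2.5·y = 50: (25/3)·x = 50, so x* = 6.
Then y* = (4/3)·6 = 8.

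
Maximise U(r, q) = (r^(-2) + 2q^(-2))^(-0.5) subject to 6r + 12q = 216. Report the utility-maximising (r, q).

r* = 12, q* = 12

For CES with ρ = -2, MRS = (1/2)·(q/r)^3.
Tangency: set MRS = p_r/p_q = 6/12 = 0.5.
So (q/r)^3 = 1; taking the cube root, q/r = 1, i.e. q = r.
Substitute into the budget 6·r + 12·q = 216: 18·r = 216, so r* = 12 and q* = 12.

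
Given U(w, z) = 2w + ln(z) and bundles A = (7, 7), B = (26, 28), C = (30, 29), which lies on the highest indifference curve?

Evaluate utility at each bundle:
U(A) = 15.946.
U(B) = 55.332.
U(C) = 63.367.
Highest utility is C, so C ≻ B ≻ A.

Bundle C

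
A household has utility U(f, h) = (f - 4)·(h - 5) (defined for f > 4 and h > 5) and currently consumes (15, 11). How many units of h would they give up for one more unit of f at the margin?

MU_f = (h−5), MU_h = (f−4).
MRS = (h−5)/(f−4).
At (15, 11): MRS = 6/11.
So at (15, 11) the consumer would give up 6/11 units of h for one more unit of f.

MRS = 6/11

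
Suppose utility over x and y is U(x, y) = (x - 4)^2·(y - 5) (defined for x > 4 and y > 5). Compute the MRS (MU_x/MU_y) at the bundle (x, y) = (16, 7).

MU_x = 2·(x−4)·(y−5), MU_y = (x−4)^2.
MRS = (2/1)·(y−5)/(x−4).
At (16, 7): MRS = 1/3.
That is, one extra unit of x is worth 1/3 units of y at the margin.

MRS = 1/3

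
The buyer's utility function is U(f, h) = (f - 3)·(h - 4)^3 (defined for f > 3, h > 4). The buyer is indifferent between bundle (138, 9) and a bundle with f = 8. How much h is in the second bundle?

h = 19

U(138, 9) = 16875.
Set U(8, h) = 16875 and solve.
With f = 8: (8 − 3) = 5, so (h − 4)^3 = 16875/5 = 3375.
Taking the cube root (with h > 4): h − 4 = 15, so h = 19.
Check: U(8, 19) = 16875.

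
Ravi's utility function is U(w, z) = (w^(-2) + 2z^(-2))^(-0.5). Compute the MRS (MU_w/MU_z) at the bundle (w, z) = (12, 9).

For CES with ρ = -2, MRS = (1/2)·(z/w)^3.
At (12, 9): MRS = 27/128.
That is, one extra unit of w is worth 27/128 units of z at the margin.

MRS = 27/128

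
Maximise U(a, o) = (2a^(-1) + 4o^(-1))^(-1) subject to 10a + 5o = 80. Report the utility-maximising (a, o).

For CES with ρ = -1, MRS = (2/4)·(o/a)^2.
Tangency: set MRS = p_a/p_o = 10/5 = 2.
So (o/a)^2 = 4; taking the square root, o/a = 2, i.e. o = 2·a.
Substitute into the budget 10·a + 5·o = 80: 20·a = 80, so a* = 4 and o* = 2·4 = 8.

a* = 4, o* = 8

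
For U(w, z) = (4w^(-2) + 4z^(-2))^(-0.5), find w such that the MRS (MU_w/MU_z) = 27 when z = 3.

For CES with ρ = -2, MRS = (z/w)^3.
Setting (3/w)^3 = 27 gives 3/w = 3 and w = 1.

w = 1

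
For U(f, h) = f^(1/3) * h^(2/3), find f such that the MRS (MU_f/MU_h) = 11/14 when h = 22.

f = 14

MU_f = 1/3·f^(-2/3)·h^(2/3) and MU_h = 2/3·f^(1/3)·h^(-1/3).
MRS = MU_f/MU_h = (0.5)·h/f.
Substitute h = 22: MRS = 11/f. Setting 11/f = 11/14 gives f = 11/(11/14) = 14.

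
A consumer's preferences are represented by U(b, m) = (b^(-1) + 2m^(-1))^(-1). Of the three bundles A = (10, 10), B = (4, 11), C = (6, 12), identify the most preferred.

Evaluate utility at each bundle:
U(A) = 3.333.
U(B) = 2.316.
U(C) = 3.000.
Highest utility is A, so A ≻ C ≻ B.

Bundle A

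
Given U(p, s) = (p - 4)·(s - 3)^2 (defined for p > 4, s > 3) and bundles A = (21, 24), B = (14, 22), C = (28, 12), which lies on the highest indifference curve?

Bundle A

Evaluate utility at each bundle:
U(A) = 7497.
U(B) = 3610.
U(C) = 1944.
Highest utility is A, so A ≻ B ≻ C.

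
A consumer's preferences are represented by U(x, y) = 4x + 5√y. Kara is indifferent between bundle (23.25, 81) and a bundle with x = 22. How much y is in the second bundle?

U(23.25, 81) = 138.
Set U(22, y) = 138 and solve.
With x = 22: 5√y = 138 − 4·22 = 50, so √y = 10 and y = 100.
Check: U(22, 100) = 138.

y = 100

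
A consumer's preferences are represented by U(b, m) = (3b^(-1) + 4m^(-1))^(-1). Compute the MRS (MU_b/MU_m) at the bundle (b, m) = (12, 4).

For CES with ρ = -1, MRS = (3/4)·(m/b)^2.
At (12, 4): MRS = 1/12.
That is, one extra unit of b is worth 1/12 units of m at the margin.

MRS = 1/12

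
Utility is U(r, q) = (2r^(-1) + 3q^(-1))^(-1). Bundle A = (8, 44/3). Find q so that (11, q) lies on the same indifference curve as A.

U depends on (r, q) only through S = 2r^(-1) + 3q^(-1), so equal utility means equal S. At (8, 44/3): S = 5/11.
With r = 11: 2·11^(-1) = 2/11, so 3q^(-1) = 5/11 − 2/11 = 3/11, i.e. q^(-1) = 1/11.
Hence q = 1/(1/11) = 11.
Check: U(11, 11) = 2.2.

q = 11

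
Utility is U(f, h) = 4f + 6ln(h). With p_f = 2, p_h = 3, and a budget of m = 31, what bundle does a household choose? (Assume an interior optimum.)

f* = 14, h* = 1

MU_f = 4, MU_h = 6/h.
MRS = 4 ÷ (6/h).
Tangency: set MRS = p_f/p_h = 2/3.
MRS depends only on h: (2/3)·h = 2/3 ⇒ h* = (2/3)/(2/3) = 1.
From the budget, 2·f = 31 − 3·1 = 28, so f* = 14.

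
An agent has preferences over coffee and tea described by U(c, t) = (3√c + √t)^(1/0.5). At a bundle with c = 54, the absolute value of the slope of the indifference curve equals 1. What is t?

t = 6

For CES with ρ = 0.5, MRS = (3/1)·√(t/c).
Setting (3/1)·√(t/54) = 1 gives √(t/54) = 1/3, so t/54 = 1/9 and t = 6.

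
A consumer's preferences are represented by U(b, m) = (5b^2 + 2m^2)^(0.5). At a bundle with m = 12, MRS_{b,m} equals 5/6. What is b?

b = 4

For CES with ρ = 2, MRS = (5/2)·(m/b)^(-1).
Setting (5/2)·(12/b)^(-1) = 5/6 gives (12/b)^(-1) = 1/3, so 12/b = 3 and b = 4.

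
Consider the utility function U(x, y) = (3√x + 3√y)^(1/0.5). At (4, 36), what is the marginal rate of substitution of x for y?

For CES with ρ = 0.5, MRS = √(y/x).
At (4, 36): MRS = 3.
The indifference curve has slope −3 at this bundle.

MRS = 3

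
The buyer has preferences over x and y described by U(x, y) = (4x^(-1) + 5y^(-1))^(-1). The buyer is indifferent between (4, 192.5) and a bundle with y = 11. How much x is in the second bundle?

x = 7

U depends on (x, y) only through S = 4x^(-1) + 5y^(-1), so equal utility means equal S. At (4, 192.5): S = 79/77.
With y = 11: 5·11^(-1) = 5/11, so 4x^(-1) = 79/77 − 5/11 = 4/7, i.e. x^(-1) = 1/7.
Hence x = 1/(1/7) = 7.
Check: U(7, 11) = 0.9747.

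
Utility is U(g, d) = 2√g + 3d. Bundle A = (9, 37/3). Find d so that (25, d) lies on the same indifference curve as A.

d = 11

U(9, 37/3) = 43.
Set U(25, d) = 43 and solve.
With g = 25: √25 = 5, so 3d = 43 − 2·5 = 33 and d = 11.
Check: U(25, 11) = 43.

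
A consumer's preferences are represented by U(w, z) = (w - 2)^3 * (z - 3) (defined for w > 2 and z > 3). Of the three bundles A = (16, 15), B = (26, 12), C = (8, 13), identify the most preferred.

Bundle B

Evaluate utility at each bundle:
U(A) = 32928.
U(B) = 124416.
U(C) = 2160.
Highest utility is B, so B ≻ A ≻ C.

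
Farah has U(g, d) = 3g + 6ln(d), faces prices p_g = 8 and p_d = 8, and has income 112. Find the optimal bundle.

MU_g = 3, MU_d = 6/d.
MRS = 3 ÷ (6/d).
Tangency: set MRS = p_g/p_d = 8/8 = 1.
MRS depends only on d: 0.5·d = 1 ⇒ d* = 1/0.5 = 2.
From the budget, 8·g = 112 − 8·2 = 96, so g* = 12.

g* = 12, d* = 2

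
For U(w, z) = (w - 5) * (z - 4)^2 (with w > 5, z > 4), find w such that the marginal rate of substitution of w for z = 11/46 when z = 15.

w = 28

MU_w = (z−4)^2, MU_z = 2·(w−5)·(z−4).
MRS = (1/2)·(z−4)/(w−5).
Substitute z = 15: MRS = 5.5/(w − 5). Setting this equal to 11/46 gives w − 5 = 5.5/(11/46) = 23, so w = 28.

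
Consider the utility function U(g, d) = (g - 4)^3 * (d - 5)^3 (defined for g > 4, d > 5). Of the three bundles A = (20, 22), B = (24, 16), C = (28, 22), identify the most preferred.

Evaluate utility at each bundle:
U(A) = 20123648.
U(B) = 10648000.
U(C) = 67917312.
Highest utility is C, so C ≻ A ≻ B.

Bundle C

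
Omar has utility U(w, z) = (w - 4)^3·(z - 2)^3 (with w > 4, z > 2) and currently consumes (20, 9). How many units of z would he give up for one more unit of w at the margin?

MRS = 7/16

MU_w = 3·(w−4)^2·(z−2)^3, MU_z = 3·(w−4)^3·(z−2)^2.
MRS = (z−2)/(w−4).
At (20, 9): MRS = 7/16.
That is, one extra unit of w is worth 7/16 units of z at the margin.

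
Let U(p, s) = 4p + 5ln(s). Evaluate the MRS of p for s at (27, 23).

MRS = 18.4

MU_p = 4, MU_s = 5/s.
MRS = 4 ÷ (5/s).
At (27, 23): MRS = 18.4.
The indifference curve has slope −18.4 at this bundle.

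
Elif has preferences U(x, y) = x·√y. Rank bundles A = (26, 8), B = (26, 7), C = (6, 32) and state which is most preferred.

Evaluate utility at each bundle:
U(A) = 73.539.
U(B) = 68.790.
U(C) = 33.941.
Highest utility is A, so A ≻ B ≻ C.

Bundle A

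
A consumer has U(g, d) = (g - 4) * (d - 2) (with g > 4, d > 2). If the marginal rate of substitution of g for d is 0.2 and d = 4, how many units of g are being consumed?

MU_g = (d−2), MU_d = (g−4).
MRS = (d−2)/(g−4).
Substitute d = 4: MRS = 2/(g − 4). Setting this equal to 0.2 gives g − 4 = 2/0.2 = 10, so g = 14.

g = 14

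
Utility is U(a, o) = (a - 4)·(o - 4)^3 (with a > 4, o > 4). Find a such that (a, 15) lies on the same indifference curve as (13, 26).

a = 76

U(13, 26) = 95832.
Set U(a, 15) = 95832 and solve.
With o = 15: (15 − 4)^3 = 1331, so (a − 4) = 95832/1331 = 72.
So a = 4 + 72 = 76.
Check: U(76, 15) = 95832.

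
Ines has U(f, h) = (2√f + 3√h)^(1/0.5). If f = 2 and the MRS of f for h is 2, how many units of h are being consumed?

h = 18

For CES with ρ = 0.5, MRS = (2/3)·√(h/f).
Setting (2/3)·√(h/2) = 2 gives √(h/2) = 3, so h/2 = 9 and h = 18.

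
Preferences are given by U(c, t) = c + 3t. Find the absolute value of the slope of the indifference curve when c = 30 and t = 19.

MRS = 1/3

MU_c = 1, MU_t = 3, so MRS = 1/3 at every bundle.
At (30, 19): MRS = 1/3.
That is, one extra unit of c is worth 1/3 units of t at the margin.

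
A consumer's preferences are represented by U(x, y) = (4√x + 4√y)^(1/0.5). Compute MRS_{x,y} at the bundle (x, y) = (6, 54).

For CES with ρ = 0.5, MRS = √(y/x).
At (6, 54): MRS = 3.
That is, one extra unit of x is worth 3 units of y at the margin.

MRS = 3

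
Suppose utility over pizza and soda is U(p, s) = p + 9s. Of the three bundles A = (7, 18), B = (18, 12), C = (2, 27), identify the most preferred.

Evaluate utility at each bundle:
U(A) = 169.
U(B) = 126.
U(C) = 245.
Highest utility is C, so C ≻ A ≻ B.

Bundle C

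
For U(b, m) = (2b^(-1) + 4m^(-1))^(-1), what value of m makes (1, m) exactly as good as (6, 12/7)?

m = 6

U depends on (b, m) only through S = 2b^(-1) + 4m^(-1), so equal utility means equal S. At (6, 12/7): S = 8/3.
With b = 1: 2·1^(-1) = 2, so 4m^(-1) = 8/3 − 2 = 2/3, i.e. m^(-1) = 1/6.
Hence m = 1/(1/6) = 6.
Check: U(1, 6) = 0.375.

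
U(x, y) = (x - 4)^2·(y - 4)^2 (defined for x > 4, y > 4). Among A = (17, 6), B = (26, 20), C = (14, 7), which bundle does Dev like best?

Bundle B

Evaluate utility at each bundle:
U(A) = 676.
U(B) = 123904.
U(C) = 900.
Highest utility is B, so B ≻ C ≻ A.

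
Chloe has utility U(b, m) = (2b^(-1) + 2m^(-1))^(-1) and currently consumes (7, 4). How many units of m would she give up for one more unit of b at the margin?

For CES with ρ = -1, MRS = (m/b)^2.
At (7, 4): MRS = 16/49.
The indifference curve has slope −16/49 at this bundle.

MRS = 16/49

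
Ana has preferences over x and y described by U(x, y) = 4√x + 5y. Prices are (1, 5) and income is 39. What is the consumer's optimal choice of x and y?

x* = 4, y* = 7

MU_x = 4/(2√x), MU_y = 5.
MRS = 4/(2√x) ÷ 5.
Tangency: set MRS = p_x/p_y = 1/5 = 0.2.
MRS depends only on x: 0.4/√x = 0.2 ⇒ √x = 0.4/0.2 = 2 ⇒ x* = 4.
From the budget, 5·y = 39 − 1·4 = 35, so y* = 7.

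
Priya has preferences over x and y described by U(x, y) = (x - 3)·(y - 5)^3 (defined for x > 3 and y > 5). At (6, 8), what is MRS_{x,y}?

MU_x = (y−5)^3, MU_y = 3·(x−3)·(y−5)^2.
MRS = (1/3)·(y−5)/(x−3).
At (6, 8): MRS = 1/3.
So at (6, 8) the consumer would give up 1/3 units of y for one more unit of x.

MRS = 1/3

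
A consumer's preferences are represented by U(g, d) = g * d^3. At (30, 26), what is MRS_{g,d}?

MU_g = d^3 and MU_d = 3·g·d^2.
MRS = MU_g/MU_d = (1/3)·d/g.
At (30, 26): MRS = 13/45.
So at (30, 26) the consumer would give up 13/45 units of d for one more unit of g.

MRS = 13/45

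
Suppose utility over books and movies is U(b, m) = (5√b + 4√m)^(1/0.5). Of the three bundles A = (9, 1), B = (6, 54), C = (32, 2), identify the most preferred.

Bundle B

Evaluate utility at each bundle:
U(A) = 361.000.
U(B) = 1734.000.
U(C) = 1152.000.
Highest utility is B, so B ≻ C ≻ A.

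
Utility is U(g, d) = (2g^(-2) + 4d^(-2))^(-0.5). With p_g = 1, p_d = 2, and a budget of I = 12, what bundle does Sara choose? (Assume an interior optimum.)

For CES with ρ = -2, MRS = (2/4)·(d/g)^3.
Tangency: set MRS = p_g/p_d = 1/2 = 0.5.
So (d/g)^3 = 1; taking the cube root, d/g = 1, i.e. d = g.
Substitute into the budget 1·g + 2·d = 12: 3·g = 12, so g* = 4 and d* = 4.

g* = 4, d* = 4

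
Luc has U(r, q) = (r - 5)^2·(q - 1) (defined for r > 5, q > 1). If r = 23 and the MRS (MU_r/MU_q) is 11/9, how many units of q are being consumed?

q = 12

MU_r = 2·(r−5)·(q−1), MU_q = (r−5)^2.
MRS = (2/1)·(q−1)/(r−5).
Substitute r = 23: MRS = (q − 1)/9. Setting this equal to 11/9 gives q − 1 = (11/9)·9 = 11, so q = 12.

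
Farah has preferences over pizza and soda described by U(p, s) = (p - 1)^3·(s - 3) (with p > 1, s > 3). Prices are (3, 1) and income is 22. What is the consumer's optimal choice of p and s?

p* = 5, s* = 7

MU_p = 3·(p−1)^2·(s−3), MU_s = (p−1)^3.
MRS = (3/1)·(s−3)/(p−1).
Tangency: set MRS = p_p/p_s = 3/1 = 3.
So (3/1)·(s − 3)/(p − 1) = 3, i.e. (s − 3) = (p − 1).
Rewrite the budget in excess-of-subsistence terms: 3·(p − 1) + 1·(s − 3) = 22 − 3·1 − 1·3 = 16.
Substituting, 4·(p − 1) = 16, so p − 1 = 4 and p* = 5.
Then s − 3 = 4, so s* = 7.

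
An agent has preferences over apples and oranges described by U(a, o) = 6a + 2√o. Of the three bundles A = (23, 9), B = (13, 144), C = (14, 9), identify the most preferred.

Bundle A

Evaluate utility at each bundle:
U(A) = 144.000.
U(B) = 102.000.
U(C) = 90.000.
Highest utility is A, so A ≻ B ≻ C.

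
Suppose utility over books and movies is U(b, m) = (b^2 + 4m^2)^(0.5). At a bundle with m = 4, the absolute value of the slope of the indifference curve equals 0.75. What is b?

For CES with ρ = 2, MRS = (1/4)·(m/b)^(-1).
Setting (1/4)·(4/b)^(-1) = 0.75 gives (4/b)^(-1) = 3, so 4/b = 1/3 and b = 12.

b = 12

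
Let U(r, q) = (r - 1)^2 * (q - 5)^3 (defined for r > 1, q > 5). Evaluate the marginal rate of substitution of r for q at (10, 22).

MU_r = 2·(r−1)·(q−5)^3, MU_q = 3·(r−1)^2·(q−5)^2.
MRS = (2/3)·(q−5)/(r−1).
At (10, 22): MRS = 34/27.
The indifference curve has slope −34/27 at this bundle.

MRS = 34/27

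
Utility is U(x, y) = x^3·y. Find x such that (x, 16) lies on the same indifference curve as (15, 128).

U(15, 128) = 432000.
Set U(x, 16) = 432000 and solve.
With y = 16: x^3 = 432000/16 = 27000; taking the cube root, x = 30.
Check: U(30, 16) = 432000.

x = 30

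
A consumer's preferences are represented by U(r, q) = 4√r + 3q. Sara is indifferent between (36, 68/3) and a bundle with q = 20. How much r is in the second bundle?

U(36, 68/3) = 92.
Set U(r, 20) = 92 and solve.
With q = 20: 4√r = 92 − 3·20 = 32, so √r = 8 and r = 64.
Check: U(64, 20) = 92.

r = 64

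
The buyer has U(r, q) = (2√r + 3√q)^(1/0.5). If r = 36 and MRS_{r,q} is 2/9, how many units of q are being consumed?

q = 4

For CES with ρ = 0.5, MRS = (2/3)·√(q/r).
Setting (2/3)·√(q/36) = 2/9 gives √(q/36) = 1/3, so q/36 = 1/9 and q = 4.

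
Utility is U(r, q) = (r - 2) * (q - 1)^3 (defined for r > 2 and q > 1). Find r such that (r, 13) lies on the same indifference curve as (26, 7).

r = 5

U(26, 7) = 5184.
Set U(r, 13) = 5184 and solve.
With q = 13: (13 − 1)^3 = 1728, so (r − 2) = 5184/1728 = 3.
So r = 2 + 3 = 5.
Check: U(5, 13) = 5184.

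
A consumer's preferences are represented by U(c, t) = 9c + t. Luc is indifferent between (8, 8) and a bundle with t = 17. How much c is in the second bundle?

U(8, 8) = 80.
Set U(c, 17) = 80 and solve.
9c + 17 = 80 ⇒ 9c = 63 ⇒ c = 7.
Check: U(7, 17) = 80.

c = 7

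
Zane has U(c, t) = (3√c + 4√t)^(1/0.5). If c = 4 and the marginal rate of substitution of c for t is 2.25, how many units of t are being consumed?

For CES with ρ = 0.5, MRS = (3/4)·√(t/c).
Setting (3/4)·√(t/4) = 2.25 gives √(t/4) = 3, so t/4 = 9 and t = 36.

t = 36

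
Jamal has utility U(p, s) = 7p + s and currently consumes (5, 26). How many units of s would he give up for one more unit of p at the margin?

MRS = 7

MU_p = 7, MU_s = 1, so MRS = 7/1 = 7 at every bundle.
At (5, 26): MRS = 7.
That is, one extra unit of p is worth 7 units of s at the margin.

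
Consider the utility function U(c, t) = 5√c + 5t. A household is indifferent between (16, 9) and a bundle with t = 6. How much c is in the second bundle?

c = 49

U(16, 9) = 65.
Set U(c, 6) = 65 and solve.
With t = 6: 5√c = 65 − 5·6 = 35, so √c = 7 and c = 49.
Check: U(49, 6) = 65.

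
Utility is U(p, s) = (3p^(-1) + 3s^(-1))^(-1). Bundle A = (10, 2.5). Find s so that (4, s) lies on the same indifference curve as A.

s = 4

U depends on (p, s) only through S = 3p^(-1) + 3s^(-1), so equal utility means equal S. At (10, 2.5): S = 1.5.
With p = 4: 3·4^(-1) = 0.75, so 3s^(-1) = 1.5 − 0.75 = 0.75, i.e. s^(-1) = 0.25.
Hence s = 1/0.25 = 4.
Check: U(4, 4) = 0.6667.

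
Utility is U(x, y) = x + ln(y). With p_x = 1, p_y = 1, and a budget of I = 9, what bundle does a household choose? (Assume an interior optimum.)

MU_x = 1, MU_y = 1/y.
MRS = 1 ÷ (1/y).
Tangency: set MRS = p_x/p_y = 1/1 = 1.
MRS depends only on y: y = 1 ⇒ y* = 1.
From the budget, 1·x = 9 − 1·1 = 8, so x* = 8.

x* = 8, y* = 1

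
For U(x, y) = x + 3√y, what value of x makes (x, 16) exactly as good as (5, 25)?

U(5, 25) = 20.
Set U(x, 16) = 20 and solve.
With y = 16: √16 = 4, so x = 20 − 3·4 = 8.
Check: U(8, 16) = 20.

x = 8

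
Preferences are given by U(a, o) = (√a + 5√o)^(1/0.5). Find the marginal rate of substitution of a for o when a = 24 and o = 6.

For CES with ρ = 0.5, MRS = (1/5)·√(o/a).
At (24, 6): MRS = 0.1.
So at (24, 6) the consumer would give up 0.1 units of o for one more unit of a.

MRS = 0.1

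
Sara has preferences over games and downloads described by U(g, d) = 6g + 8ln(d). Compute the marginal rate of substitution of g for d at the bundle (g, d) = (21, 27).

MRS = 20.25

MU_g = 6, MU_d = 8/d.
MRS = 6 ÷ (8/d).
At (21, 27): MRS = 20.25.
That is, one extra unit of g is worth 20.25 units of d at the margin.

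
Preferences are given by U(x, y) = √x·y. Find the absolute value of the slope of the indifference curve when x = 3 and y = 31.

MU_x = 0.5·x^(-0.5)·y and MU_y = √x.
MRS = MU_x/MU_y = (0.5)·y/x.
At (3, 31): MRS = 31/6.
That is, one extra unit of x is worth 31/6 units of y at the margin.

MRS = 31/6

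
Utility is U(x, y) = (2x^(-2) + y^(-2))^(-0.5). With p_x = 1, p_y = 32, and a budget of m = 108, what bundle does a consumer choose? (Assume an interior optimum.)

x* = 12, y* = 3

For CES with ρ = -2, MRS = (2/1)·(y/x)^3.
Tangency: set MRS = p_x/p_y = 1/32.
So (y/x)^3 = 1/64; taking the cube root, y/x = 0.25, i.e. y = 0.25·x.
Substitute into the budget 1·x + 32·y = 108: 9·x = 108, so x* = 12 and y* = 0.25·12 = 3.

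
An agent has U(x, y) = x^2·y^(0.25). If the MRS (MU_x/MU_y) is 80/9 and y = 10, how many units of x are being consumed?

x = 9

MU_x = 2·x·y^(0.25) and MU_y = 0.25·x^2·y^(-0.75).
MRS = MU_x/MU_y = (8)·y/x.
Substitute y = 10: MRS = 80/x. Setting 80/x = 80/9 gives x = 80/(80/9) = 9.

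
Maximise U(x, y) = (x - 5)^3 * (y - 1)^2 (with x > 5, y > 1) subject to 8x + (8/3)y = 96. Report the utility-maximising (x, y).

x* = 9, y* = 9

MU_x = 3·(x−5)^2·(y−1)^2, MU_y = 2·(x−5)^3·(y−1).
MRS = (3/2)·(y−1)/(x−5).
Tangency: set MRS = p_x/p_y = 8/(8/3) = 3.
So (3/2)·(y − 1)/(x − 5) = 3, i.e. (y − 1) = 2·(x − 5).
Rewrite the budget in excess-of-subsistence terms: 8·(x − 5) + (8/3)·(y − 1) = 96 − 8·5 − (8/3)·1 = 160/3.
Substituting, (40/3)·(x − 5) = 160/3, so x − 5 = 4 and x* = 9.
Then y − 1 = 2·4 = 8, so y* = 9.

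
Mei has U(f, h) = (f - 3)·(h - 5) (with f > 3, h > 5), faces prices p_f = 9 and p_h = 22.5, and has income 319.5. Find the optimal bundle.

MU_f = (h−5), MU_h = (f−3).
MRS = (h−5)/(f−3).
Tangency: set MRS = p_f/p_h = 9/22.5 = 0.4.
So (h − 5)/(f − 3) = 0.4, i.e. (h − 5) = 0.4·(f − 3).
Rewrite the budget in excess-of-subsistence terms: 9·(f − 3) + 22.5·(h − 5) = 319.5 − 9·3 − 22.5·5 = 180.
Substituting, 18·(f − 3) = 180, so f − 3 = 10 and f* = 13.
Then h − 5 = 0.4·10 = 4, so h* = 9.

f* = 13, h* = 9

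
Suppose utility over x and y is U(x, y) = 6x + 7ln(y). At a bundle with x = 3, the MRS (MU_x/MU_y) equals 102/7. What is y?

y = 17

MU_x = 6, MU_y = 7/y.
MRS = 6 ÷ (7/y).
MRS depends only on y: (6/7)·y = 102/7 ⇒ y = (102/7)/(6/7) = 17.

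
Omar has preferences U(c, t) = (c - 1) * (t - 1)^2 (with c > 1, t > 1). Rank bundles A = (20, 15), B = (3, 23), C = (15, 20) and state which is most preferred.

Bundle C

Evaluate utility at each bundle:
U(A) = 3724.
U(B) = 968.
U(C) = 5054.
Highest utility is C, so C ≻ A ≻ B.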